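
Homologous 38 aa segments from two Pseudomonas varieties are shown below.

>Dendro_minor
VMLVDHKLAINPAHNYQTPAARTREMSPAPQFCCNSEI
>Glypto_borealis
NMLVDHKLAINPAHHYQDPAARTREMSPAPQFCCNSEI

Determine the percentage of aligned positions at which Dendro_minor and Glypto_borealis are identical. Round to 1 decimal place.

92.1%

The sequences differ at positions 1 (V/N), 15 (N/H), 18 (T/D).
35 of the 38 sites match, so the percent identity is 35/38 × 100 = 92.1%.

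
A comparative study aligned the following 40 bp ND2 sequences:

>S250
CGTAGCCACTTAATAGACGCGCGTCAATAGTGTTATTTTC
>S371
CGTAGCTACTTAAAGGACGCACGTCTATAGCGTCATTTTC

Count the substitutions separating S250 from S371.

7

The sequences differ at positions 7 (C/T), 14 (T/A), 15 (A/G), 21 (G/A), 26 (A/T), 31 (T/C), 34 (T/C).
That gives 7 mismatches out of 40 aligned sites, so the Hamming distance is 7.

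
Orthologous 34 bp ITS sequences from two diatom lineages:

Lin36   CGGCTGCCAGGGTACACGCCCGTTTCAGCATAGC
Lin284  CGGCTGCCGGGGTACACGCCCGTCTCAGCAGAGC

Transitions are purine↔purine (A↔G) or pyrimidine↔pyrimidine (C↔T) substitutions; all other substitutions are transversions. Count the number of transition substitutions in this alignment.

Differing sites — 9:A/G (Ti); 24:T/C (Ti); 31:T/G (Tv).
Of the 3 differences, 2 transitions and 1 transversion, so the answer is 2.

2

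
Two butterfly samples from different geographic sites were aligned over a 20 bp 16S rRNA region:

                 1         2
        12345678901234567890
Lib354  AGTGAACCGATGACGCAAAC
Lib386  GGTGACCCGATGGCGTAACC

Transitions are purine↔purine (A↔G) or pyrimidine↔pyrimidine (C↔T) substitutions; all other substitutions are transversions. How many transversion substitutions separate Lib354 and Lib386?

Differing sites — 1:A/G (Ti); 6:A/C (Tv); 13:A/G (Ti); 16:C/T (Ti); 19:A/C (Tv).
Of the 5 differences, 3 transitions and 2 transversions, so the answer is 2.

2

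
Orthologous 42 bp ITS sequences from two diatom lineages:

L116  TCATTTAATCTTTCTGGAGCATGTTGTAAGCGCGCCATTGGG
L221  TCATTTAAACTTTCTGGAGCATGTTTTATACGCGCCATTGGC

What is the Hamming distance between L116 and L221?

Mismatches occur at site 9 (T→A), site 26 (G→T), site 29 (A→T), site 30 (G→A), site 42 (G→C).
That gives 5 mismatches out of 42 aligned sites, so the Hamming distance is 5.

5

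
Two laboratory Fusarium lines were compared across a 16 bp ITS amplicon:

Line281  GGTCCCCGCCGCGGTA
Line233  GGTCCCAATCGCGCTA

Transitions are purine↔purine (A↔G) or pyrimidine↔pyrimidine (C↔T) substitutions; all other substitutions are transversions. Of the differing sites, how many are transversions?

Differing sites — 7:C/A (Tv); 8:G/A (Ti); 9:C/T (Ti); 14:G/C (Tv).
Of the 4 differences, 2 transitions and 2 transversions, so the answer is 2.

2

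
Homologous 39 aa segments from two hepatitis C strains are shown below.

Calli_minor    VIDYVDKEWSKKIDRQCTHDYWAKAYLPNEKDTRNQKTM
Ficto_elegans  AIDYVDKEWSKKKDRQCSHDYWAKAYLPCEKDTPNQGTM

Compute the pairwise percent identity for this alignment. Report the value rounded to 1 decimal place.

84.6%

The sequences differ at positions 1 (V/A), 13 (I/K), 18 (T/S), 29 (N/C), 34 (R/P), 37 (K/G).
33 of the 39 sites match, so the percent identity is 33/39 × 100 = 84.6%.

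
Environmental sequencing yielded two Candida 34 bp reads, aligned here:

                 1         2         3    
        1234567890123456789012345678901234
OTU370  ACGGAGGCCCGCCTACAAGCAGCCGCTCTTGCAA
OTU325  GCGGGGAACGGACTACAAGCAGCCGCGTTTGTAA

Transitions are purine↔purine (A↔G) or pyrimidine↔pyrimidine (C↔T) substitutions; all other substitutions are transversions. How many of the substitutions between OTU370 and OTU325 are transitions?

The sequences differ at positions 1 (A/G, transition), 5 (A/G, transition), 7 (G/A, transition), 8 (C/A, transversion), 10 (C/G, transversion), 12 (C/A, transversion), 27 (T/G, transversion), 28 (C/T, transition), 32 (C/T, transition).
Of the 9 differences, 5 transitions and 4 transversions, so the answer is 5.

5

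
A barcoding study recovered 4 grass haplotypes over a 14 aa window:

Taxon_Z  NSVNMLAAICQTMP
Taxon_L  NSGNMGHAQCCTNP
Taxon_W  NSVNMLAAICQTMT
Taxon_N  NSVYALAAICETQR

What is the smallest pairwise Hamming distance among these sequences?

Pairwise Hamming distances:
  Taxon_Z vs Taxon_L: 6
  Taxon_Z vs Taxon_W: 1
  Taxon_Z vs Taxon_N: 5
  Taxon_L vs Taxon_W: 7
  Taxon_L vs Taxon_N: 9
  Taxon_W vs Taxon_N: 5
The smallest is 1, between Taxon_Z and Taxon_W.

1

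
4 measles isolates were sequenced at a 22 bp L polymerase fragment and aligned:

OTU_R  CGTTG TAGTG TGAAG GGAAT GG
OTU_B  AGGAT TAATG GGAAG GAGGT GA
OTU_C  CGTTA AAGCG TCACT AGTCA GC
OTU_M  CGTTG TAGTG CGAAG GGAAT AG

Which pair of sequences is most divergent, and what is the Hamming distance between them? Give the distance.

Pairwise Hamming distances:
  OTU_R vs OTU_B: 10
  OTU_R vs OTU_C: 11
  OTU_R vs OTU_M: 2
  OTU_B vs OTU_C: 17
  OTU_B vs OTU_M: 11
  OTU_C vs OTU_M: 13
The largest is 17, between OTU_B and OTU_C.

17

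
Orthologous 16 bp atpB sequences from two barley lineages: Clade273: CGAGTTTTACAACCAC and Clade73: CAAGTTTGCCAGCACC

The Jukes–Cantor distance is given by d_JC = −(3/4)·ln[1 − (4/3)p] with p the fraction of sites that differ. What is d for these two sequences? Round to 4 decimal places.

Mismatches occur at site 2 (G↔A), site 8 (T↔G), site 9 (A↔C), site 12 (A↔G), site 14 (C↔A), site 15 (A↔C).
p = 6/16 = 0.375000.
d = −0.75 · ln(1 − (4/3)·0.375000) = −0.75 · ln(0.500000) = −0.75 · (-0.693147) = 0.5199.

0.5199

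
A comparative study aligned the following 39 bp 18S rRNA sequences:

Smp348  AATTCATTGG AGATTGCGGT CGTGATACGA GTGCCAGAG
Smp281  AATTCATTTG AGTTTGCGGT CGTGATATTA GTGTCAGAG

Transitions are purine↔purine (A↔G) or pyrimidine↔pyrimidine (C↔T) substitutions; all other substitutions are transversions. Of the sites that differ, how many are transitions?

Mismatches occur at site 9 (G/T, transversion), site 13 (A/T, transversion), site 28 (C/T, transition), site 29 (G/T, transversion), site 34 (C/T, transition).
Of the 5 differences, 2 transitions and 3 transversions, so the answer is 2.

2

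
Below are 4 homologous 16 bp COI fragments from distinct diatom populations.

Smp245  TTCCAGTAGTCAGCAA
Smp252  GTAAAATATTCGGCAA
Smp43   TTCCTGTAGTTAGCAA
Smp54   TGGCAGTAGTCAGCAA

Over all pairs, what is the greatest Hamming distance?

8

Pairwise Hamming distances:
  Smp245 vs Smp252: 6
  Smp245 vs Smp43: 2
  Smp245 vs Smp54: 2
  Smp252 vs Smp43: 8
  Smp252 vs Smp54: 7
  Smp43 vs Smp54: 4
The largest is 8, between Smp252 and Smp43.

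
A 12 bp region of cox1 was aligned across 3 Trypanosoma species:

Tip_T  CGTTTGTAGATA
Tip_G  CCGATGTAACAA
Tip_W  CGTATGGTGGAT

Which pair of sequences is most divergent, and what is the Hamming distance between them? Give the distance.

Pairwise Hamming distances:
  Tip_T vs Tip_G: 6
  Tip_T vs Tip_W: 6
  Tip_G vs Tip_W: 7
The largest is 7, between Tip_G and Tip_W.

7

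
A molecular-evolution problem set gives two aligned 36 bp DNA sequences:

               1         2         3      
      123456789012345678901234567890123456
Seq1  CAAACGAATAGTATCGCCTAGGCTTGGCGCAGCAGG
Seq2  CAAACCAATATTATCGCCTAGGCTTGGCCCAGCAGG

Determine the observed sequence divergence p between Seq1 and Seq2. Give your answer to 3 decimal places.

The sequences differ at positions 6 (G/C), 11 (G/T), 29 (G/C).
There are 3 differences over 36 sites, so p = 3/36 = 0.083.

0.083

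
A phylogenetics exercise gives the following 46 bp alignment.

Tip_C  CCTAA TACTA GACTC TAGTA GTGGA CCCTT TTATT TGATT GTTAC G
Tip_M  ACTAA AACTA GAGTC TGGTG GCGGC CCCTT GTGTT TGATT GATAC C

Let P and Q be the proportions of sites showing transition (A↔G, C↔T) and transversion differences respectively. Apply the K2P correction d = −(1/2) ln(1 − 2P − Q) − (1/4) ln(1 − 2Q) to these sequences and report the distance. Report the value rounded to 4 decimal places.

The sequences differ at positions 1 (C/A, transversion), 6 (T/A, transversion), 13 (C/G, transversion), 17 (A/G, transition), 20 (A/G, transition), 22 (T/C, transition), 25 (A/C, transversion), 31 (T/G, transversion), 33 (A/G, transition), 42 (T/A, transversion), 46 (G/C, transversion).
Of the 11 differences, 4 transitions and 7 transversions over 46 sites: P = 4/46 = 0.086957, Q = 7/46 = 0.152174.
d = −0.5·ln(0.673912) − 0.25·ln(0.695652) = −0.5·(-0.394656) − 0.25·(-0.362906) = 0.2881.

0.2881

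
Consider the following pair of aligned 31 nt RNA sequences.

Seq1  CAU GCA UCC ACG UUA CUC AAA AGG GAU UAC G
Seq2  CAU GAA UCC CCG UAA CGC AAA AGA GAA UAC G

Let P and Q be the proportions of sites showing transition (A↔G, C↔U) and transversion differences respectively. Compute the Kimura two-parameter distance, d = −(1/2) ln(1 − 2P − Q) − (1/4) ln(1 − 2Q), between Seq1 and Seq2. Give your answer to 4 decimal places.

0.2253

The sequences differ at positions 5 (C/A, transversion), 10 (A/C, transversion), 14 (U/A, transversion), 17 (U/G, transversion), 24 (G/A, transition), 27 (U/A, transversion).
Of the 6 differences, 1 transition and 5 transversions over 31 sites: P = 1/31 = 0.032258, Q = 5/31 = 0.161290.
d = −0.5·ln(0.774194) − 0.25·ln(0.677420) = −0.5·(-0.255933) − 0.25·(-0.389464) = 0.2253.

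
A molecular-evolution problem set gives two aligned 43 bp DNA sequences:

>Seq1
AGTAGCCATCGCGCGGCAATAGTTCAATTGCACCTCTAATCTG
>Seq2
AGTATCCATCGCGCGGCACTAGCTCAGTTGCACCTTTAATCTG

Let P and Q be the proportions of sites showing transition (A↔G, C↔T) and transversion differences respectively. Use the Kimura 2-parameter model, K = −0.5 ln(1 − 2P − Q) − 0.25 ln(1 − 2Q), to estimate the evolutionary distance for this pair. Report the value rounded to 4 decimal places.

Differing sites — 5:G/T (Tv); 19:A/C (Tv); 23:T/C (Ti); 27:A/G (Ti); 36:C/T (Ti).
Of the 5 differences, 3 transitions and 2 transversions over 43 sites: P = 3/43 = 0.069767, Q = 2/43 = 0.046512.
d = −0.5·ln(0.813954) − 0.25·ln(0.906976) = −0.5·(-0.205851) − 0.25·(-0.097639) = 0.1273.

0.1273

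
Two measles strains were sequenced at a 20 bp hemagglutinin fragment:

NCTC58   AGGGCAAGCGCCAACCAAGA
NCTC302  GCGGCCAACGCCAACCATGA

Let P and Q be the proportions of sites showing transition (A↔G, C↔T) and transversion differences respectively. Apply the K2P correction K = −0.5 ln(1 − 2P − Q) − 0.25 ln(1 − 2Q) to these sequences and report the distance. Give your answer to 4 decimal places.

Mismatches occur at site 1 (A/G, transition), site 2 (G/C, transversion), site 6 (A/C, transversion), site 8 (G/A, transition), site 18 (A/T, transversion).
Of the 5 differences, 2 transitions and 3 transversions over 20 sites: P = 2/20 = 0.100000, Q = 3/20 = 0.150000.
d = −0.5·ln(0.650000) − 0.25·ln(0.700000) = −0.5·(-0.430783) − 0.25·(-0.356675) = 0.3046.

0.3046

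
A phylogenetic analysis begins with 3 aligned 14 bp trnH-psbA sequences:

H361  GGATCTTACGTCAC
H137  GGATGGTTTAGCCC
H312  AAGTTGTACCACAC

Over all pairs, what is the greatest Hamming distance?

9

Pairwise Hamming distances:
  H361 vs H137: 7
  H361 vs H312: 7
  H137 vs H312: 9
The largest is 9, between H137 and H312.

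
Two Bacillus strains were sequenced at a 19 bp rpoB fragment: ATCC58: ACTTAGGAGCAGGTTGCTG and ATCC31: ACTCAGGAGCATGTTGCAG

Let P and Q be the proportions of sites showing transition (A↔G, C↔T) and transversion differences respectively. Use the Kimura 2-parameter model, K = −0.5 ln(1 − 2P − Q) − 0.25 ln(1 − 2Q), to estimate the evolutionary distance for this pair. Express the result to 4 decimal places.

Differing sites — 4:T/C (Ti); 12:G/T (Tv); 18:T/A (Tv).
Of the 3 differences, 1 transition and 2 transversions over 19 sites: P = 1/19 = 0.052632, Q = 2/19 = 0.105263.
d = −0.5·ln(0.789473) − 0.25·ln(0.789474) = −0.5·(-0.236390) − 0.25·(-0.236388) = 0.1773.

0.1773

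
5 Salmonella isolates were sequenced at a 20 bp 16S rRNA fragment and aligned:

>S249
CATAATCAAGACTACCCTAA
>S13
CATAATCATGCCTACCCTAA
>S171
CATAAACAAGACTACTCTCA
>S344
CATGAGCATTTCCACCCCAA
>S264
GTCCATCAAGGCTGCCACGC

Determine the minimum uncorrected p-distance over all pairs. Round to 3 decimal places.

Pairwise Hamming distances:
  S249 vs S13: 2
  S249 vs S171: 3
  S249 vs S344: 7
  S249 vs S264: 10
  S13 vs S171: 5
  S13 vs S344: 6
  S13 vs S264: 11
  S171 vs S344: 9
  S171 vs S264: 12
  S344 vs S264: 13
The smallest is 2 mismatches, between S249 and S13; p = 2/20 = 0.100.

0.100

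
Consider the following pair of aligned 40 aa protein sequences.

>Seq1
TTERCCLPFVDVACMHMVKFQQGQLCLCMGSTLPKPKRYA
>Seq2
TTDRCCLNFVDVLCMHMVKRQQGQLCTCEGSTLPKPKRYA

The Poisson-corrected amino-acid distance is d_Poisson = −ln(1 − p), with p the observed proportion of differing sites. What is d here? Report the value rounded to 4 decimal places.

The sequences differ at positions 3 (E/D), 8 (P/N), 13 (A/L), 20 (F/R), 27 (L/T), 29 (M/E).
p = 6/40 = 0.150000.
d = −ln(1 − 0.150000) = −ln(0.850000) = 0.1625.

0.1625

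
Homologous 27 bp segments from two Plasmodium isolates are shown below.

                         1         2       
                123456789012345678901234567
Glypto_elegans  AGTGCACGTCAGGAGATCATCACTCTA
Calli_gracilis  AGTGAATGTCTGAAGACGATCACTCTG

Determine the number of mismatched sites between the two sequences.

Mismatches occur at site 5 (C/A), site 7 (C/T), site 11 (A/T), site 13 (G/A), site 17 (T/C), site 18 (C/G), site 27 (A/G).
That gives 7 mismatches out of 27 aligned sites, so the Hamming distance is 7.

7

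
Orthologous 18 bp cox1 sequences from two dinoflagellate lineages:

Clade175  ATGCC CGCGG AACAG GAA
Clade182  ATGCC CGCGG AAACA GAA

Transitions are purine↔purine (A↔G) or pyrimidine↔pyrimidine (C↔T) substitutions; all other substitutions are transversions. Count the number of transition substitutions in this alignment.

1

Differing sites — 13:C/A (Tv); 14:A/C (Tv); 15:G/A (Ti).
Of the 3 differences, 1 transition and 2 transversions, so the answer is 1.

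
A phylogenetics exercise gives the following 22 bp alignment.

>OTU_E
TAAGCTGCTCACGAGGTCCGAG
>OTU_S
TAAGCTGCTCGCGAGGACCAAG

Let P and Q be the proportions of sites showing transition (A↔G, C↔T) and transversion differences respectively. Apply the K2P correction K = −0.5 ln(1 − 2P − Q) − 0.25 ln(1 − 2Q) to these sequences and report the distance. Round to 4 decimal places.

Differing sites — 11:A/G (Ti); 17:T/A (Tv); 20:G/A (Ti).
Of the 3 differences, 2 transitions and 1 transversion over 22 sites: P = 2/22 = 0.090909, Q = 1/22 = 0.045455.
d = −0.5·ln(0.772727) − 0.25·ln(0.909090) = −0.5·(-0.257829) − 0.25·(-0.095311) = 0.1527.

0.1527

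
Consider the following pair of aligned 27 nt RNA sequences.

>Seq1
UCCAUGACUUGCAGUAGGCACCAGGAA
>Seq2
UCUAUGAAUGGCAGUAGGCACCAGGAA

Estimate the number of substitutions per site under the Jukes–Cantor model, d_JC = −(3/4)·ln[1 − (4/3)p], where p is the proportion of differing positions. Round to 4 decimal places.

The sequences differ at positions 3 (C/U), 8 (C/A), 10 (U/G).
p = 3/27 = 0.111111.
d = −0.75 · ln(1 − (4/3)·0.111111) = −0.75 · ln(0.851852) = −0.75 · (-0.160342) = 0.1203.

0.1203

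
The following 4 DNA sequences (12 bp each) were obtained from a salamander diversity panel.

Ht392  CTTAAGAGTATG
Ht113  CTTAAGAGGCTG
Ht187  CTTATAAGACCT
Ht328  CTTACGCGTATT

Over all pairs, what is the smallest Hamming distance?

2

Pairwise Hamming distances:
  Ht392 vs Ht113: 2
  Ht392 vs Ht187: 6
  Ht392 vs Ht328: 3
  Ht113 vs Ht187: 5
  Ht113 vs Ht328: 5
  Ht187 vs Ht328: 6
The smallest is 2, between Ht392 and Ht113.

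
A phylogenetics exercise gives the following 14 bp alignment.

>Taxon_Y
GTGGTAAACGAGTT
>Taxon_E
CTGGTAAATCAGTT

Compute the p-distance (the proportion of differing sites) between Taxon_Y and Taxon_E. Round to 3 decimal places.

0.214

The sequences differ at positions 1 (G/C), 9 (C/T), 10 (G/C).
There are 3 differences over 14 sites, so p = 3/14 = 0.214.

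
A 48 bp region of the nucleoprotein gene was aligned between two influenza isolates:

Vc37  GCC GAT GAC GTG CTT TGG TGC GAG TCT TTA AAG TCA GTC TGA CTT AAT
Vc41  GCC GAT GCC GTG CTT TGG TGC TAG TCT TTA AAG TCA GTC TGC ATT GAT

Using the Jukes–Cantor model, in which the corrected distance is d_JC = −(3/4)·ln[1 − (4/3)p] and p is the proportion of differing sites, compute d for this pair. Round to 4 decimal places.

The sequences differ at positions 8 (A/C), 22 (G/T), 42 (A/C), 43 (C/A), 46 (A/G).
p = 5/48 = 0.104167.
d = −0.75 · ln(1 − (4/3)·0.104167) = −0.75 · ln(0.861111) = −0.75 · (-0.149532) = 0.1121.

0.1121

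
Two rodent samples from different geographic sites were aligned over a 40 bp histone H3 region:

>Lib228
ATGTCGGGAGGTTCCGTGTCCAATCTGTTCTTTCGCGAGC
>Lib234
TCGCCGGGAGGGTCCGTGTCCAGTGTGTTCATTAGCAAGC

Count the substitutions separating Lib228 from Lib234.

Differing sites — 1:A/T; 2:T/C; 4:T/C; 12:T/G; 23:A/G; 25:C/G; 31:T/A; 34:C/A; 37:G/A.
That gives 9 mismatches out of 40 aligned sites, so the Hamming distance is 9.

9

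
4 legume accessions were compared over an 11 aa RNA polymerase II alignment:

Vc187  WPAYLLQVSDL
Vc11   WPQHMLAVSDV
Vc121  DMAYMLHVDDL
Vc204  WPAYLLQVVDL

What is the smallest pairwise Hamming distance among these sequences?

Pairwise Hamming distances:
  Vc187 vs Vc11: 5
  Vc187 vs Vc121: 5
  Vc187 vs Vc204: 1
  Vc11 vs Vc121: 7
  Vc11 vs Vc204: 6
  Vc121 vs Vc204: 5
The smallest is 1, between Vc187 and Vc204.

1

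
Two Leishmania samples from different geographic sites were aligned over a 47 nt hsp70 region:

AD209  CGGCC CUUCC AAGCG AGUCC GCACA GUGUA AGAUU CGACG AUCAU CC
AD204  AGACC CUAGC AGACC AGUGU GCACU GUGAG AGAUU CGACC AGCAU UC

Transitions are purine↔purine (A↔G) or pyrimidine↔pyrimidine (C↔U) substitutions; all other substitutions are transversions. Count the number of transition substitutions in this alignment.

6

Differing sites — 1:C/A (Tv); 3:G/A (Ti); 8:U/A (Tv); 9:C/G (Tv); 12:A/G (Ti); 13:G/A (Ti); 15:G/C (Tv); 19:C/G (Tv); 20:C/U (Ti); 25:A/U (Tv); 29:U/A (Tv); 30:A/G (Ti); 40:G/C (Tv); 42:U/G (Tv); 46:C/U (Ti).
Of the 15 differences, 6 transitions and 9 transversions, so the answer is 6.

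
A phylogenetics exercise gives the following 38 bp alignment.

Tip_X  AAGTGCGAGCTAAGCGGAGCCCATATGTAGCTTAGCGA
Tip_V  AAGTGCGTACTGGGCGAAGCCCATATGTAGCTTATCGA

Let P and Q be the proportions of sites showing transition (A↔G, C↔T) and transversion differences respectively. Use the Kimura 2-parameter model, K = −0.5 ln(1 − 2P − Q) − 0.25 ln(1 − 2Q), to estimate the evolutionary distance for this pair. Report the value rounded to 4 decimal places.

Differing sites — 8:A/T (Tv); 9:G/A (Ti); 12:A/G (Ti); 13:A/G (Ti); 17:G/A (Ti); 35:G/T (Tv).
Of the 6 differences, 4 transitions and 2 transversions over 38 sites: P = 4/38 = 0.105263, Q = 2/38 = 0.052632.
d = −0.5·ln(0.736842) − 0.25·ln(0.894736) = −0.5·(-0.305382) − 0.25·(-0.111227) = 0.1805.

0.1805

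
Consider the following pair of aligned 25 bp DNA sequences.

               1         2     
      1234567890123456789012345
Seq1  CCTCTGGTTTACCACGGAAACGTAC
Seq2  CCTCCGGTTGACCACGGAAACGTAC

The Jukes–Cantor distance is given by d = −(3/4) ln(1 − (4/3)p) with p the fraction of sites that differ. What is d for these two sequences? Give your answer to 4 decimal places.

Differing sites — 5:T/C; 10:T/G.
p = 2/25 = 0.080000.
d = −0.75 · ln(1 − (4/3)·0.080000) = −0.75 · ln(0.893333) = −0.75 · (-0.112796) = 0.0846.

0.0846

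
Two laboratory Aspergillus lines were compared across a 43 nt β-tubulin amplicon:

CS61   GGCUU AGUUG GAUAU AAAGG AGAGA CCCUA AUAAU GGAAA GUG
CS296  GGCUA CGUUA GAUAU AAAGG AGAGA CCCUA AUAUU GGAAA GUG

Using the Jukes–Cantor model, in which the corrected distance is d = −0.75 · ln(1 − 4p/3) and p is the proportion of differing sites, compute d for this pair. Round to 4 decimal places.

Differing sites — 5:U/A; 6:A/C; 10:G/A; 34:A/U.
p = 4/43 = 0.093023.
d = −0.75 · ln(1 − (4/3)·0.093023) = −0.75 · ln(0.875969) = −0.75 · (-0.132425) = 0.0993.

0.0993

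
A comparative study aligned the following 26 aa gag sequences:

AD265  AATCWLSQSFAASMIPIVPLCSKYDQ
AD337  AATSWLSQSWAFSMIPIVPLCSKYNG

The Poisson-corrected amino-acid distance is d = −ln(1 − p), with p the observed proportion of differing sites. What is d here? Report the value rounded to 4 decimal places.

0.2136

The sequences differ at positions 4 (C/S), 10 (F/W), 12 (A/F), 25 (D/N), 26 (Q/G).
p = 5/26 = 0.192308.
d = −ln(1 − 0.192308) = −ln(0.807692) = 0.2136.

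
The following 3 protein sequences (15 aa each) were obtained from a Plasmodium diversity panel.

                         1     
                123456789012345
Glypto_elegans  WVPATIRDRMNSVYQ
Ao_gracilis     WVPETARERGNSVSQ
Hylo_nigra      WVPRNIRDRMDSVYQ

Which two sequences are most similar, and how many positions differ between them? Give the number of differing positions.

3

Pairwise Hamming distances:
  Glypto_elegans vs Ao_gracilis: 5
  Glypto_elegans vs Hylo_nigra: 3
  Ao_gracilis vs Hylo_nigra: 7
The smallest is 3, between Glypto_elegans and Hylo_nigra.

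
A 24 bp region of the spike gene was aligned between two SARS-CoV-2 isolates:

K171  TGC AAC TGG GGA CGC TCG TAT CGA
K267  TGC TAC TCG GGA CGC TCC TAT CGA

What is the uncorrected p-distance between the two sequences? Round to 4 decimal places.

The sequences differ at positions 4 (A/T), 8 (G/C), 18 (G/C).
There are 3 differences over 24 sites, so p = 3/24 = 0.1250.

0.1250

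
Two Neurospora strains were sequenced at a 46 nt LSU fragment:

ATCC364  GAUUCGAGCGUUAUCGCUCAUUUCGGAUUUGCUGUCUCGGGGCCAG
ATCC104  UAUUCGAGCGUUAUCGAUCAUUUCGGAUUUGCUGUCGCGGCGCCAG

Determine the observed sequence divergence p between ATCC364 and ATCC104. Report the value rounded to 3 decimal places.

Differing sites — 1:G/U; 17:C/A; 37:U/G; 41:G/C.
There are 4 differences over 46 sites, so p = 4/46 = 0.087.

0.087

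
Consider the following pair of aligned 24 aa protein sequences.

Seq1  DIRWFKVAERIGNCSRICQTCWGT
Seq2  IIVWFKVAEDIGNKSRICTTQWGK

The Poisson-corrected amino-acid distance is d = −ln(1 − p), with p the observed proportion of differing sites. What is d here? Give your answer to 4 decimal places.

0.3448

Mismatches occur at site 1 (D/I), site 3 (R/V), site 10 (R/D), site 14 (C/K), site 19 (Q/T), site 21 (C/Q), site 24 (T/K).
p = 7/24 = 0.291667.
d = −ln(1 − 0.291667) = −ln(0.708333) = 0.3448.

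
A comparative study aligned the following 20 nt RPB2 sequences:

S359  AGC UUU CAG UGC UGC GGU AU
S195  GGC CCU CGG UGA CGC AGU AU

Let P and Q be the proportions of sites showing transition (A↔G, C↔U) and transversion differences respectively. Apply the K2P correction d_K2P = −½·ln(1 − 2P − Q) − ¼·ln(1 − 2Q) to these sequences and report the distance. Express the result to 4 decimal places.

0.5513

Differing sites — 1:A/G (Ti); 4:U/C (Ti); 5:U/C (Ti); 8:A/G (Ti); 12:C/A (Tv); 13:U/C (Ti); 16:G/A (Ti).
Of the 7 differences, 6 transitions and 1 transversion over 20 sites: P = 6/20 = 0.300000, Q = 1/20 = 0.050000.
d = −0.5·ln(0.350000) − 0.25·ln(0.900000) = −0.5·(-1.049822) − 0.25·(-0.105361) = 0.5513.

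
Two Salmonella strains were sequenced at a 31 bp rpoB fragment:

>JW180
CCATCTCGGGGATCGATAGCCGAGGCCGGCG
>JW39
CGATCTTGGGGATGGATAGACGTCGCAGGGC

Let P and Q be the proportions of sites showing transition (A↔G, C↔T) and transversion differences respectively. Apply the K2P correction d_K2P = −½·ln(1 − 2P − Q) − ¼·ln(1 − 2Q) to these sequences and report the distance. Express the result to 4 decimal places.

Differing sites — 2:C/G (Tv); 7:C/T (Ti); 14:C/G (Tv); 20:C/A (Tv); 23:A/T (Tv); 24:G/C (Tv); 27:C/A (Tv); 30:C/G (Tv); 31:G/C (Tv).
Of the 9 differences, 1 transition and 8 transversions over 31 sites: P = 1/31 = 0.032258, Q = 8/31 = 0.258065.
d = −0.5·ln(0.677419) − 0.25·ln(0.483870) = −0.5·(-0.389465) − 0.25·(-0.725939) = 0.3762.

0.3762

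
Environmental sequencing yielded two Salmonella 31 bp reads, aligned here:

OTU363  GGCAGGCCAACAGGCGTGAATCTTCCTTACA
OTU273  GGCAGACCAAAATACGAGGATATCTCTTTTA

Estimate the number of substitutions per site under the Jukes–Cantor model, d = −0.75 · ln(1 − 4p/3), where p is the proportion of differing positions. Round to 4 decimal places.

Differing sites — 6:G/A; 11:C/A; 13:G/T; 14:G/A; 17:T/A; 19:A/G; 22:C/A; 24:T/C; 25:C/T; 29:A/T; 30:C/T.
p = 11/31 = 0.354839.
d = −0.75 · ln(1 − (4/3)·0.354839) = −0.75 · ln(0.526881) = −0.75 · (-0.640781) = 0.4806.

0.4806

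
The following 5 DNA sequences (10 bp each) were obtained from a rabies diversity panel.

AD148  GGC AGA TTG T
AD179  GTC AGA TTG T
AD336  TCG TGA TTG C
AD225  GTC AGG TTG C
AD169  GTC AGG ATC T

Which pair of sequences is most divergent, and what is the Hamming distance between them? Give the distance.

Pairwise Hamming distances:
  AD148 vs AD179: 1
  AD148 vs AD336: 5
  AD148 vs AD225: 3
  AD148 vs AD169: 4
  AD179 vs AD336: 5
  AD179 vs AD225: 2
  AD179 vs AD169: 3
  AD336 vs AD225: 5
  AD336 vs AD169: 8
  AD225 vs AD169: 3
The largest is 8, between AD336 and AD169.

8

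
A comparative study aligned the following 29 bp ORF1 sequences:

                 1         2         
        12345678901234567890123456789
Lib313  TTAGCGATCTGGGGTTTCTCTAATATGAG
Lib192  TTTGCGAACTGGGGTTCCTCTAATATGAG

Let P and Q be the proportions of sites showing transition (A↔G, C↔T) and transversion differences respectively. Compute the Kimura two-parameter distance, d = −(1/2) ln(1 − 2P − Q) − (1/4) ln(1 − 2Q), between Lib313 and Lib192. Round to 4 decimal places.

0.1113

Differing sites — 3:A/T (Tv); 8:T/A (Tv); 17:T/C (Ti).
Of the 3 differences, 1 transition and 2 transversions over 29 sites: P = 1/29 = 0.034483, Q = 2/29 = 0.068966.
d = −0.5·ln(0.862068) − 0.25·ln(0.862068) = −0.5·(-0.148421) − 0.25·(-0.148421) = 0.1113.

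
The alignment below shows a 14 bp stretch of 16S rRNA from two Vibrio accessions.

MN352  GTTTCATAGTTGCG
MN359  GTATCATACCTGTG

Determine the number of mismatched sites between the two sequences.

The sequences differ at positions 3 (T/A), 9 (G/C), 10 (T/C), 13 (C/T).
That gives 4 mismatches out of 14 aligned sites, so the Hamming distance is 4.

4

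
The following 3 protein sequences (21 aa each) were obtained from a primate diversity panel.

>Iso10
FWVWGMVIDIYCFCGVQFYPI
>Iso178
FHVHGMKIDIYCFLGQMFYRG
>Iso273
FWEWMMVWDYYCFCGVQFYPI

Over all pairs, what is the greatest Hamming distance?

Pairwise Hamming distances:
  Iso10 vs Iso178: 8
  Iso10 vs Iso273: 4
  Iso178 vs Iso273: 12
The largest is 12, between Iso178 and Iso273.

12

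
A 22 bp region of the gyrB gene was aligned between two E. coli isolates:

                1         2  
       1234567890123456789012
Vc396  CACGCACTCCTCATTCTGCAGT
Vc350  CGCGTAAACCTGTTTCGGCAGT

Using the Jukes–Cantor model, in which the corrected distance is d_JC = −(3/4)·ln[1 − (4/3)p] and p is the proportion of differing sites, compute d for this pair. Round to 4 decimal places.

The sequences differ at positions 2 (A/G), 5 (C/T), 7 (C/A), 8 (T/A), 12 (C/G), 13 (A/T), 17 (T/G).
p = 7/22 = 0.318182.
d = −0.75 · ln(1 − (4/3)·0.318182) = −0.75 · ln(0.575757) = −0.75 · (-0.552070) = 0.4141.

0.4141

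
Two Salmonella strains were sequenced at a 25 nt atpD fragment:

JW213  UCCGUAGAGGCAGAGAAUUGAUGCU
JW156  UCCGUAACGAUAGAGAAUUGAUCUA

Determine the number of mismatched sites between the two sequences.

7

Mismatches occur at site 7 (G↔A), site 8 (A↔C), site 10 (G↔A), site 11 (C↔U), site 23 (G↔C), site 24 (C↔U), site 25 (U↔A).
That gives 7 mismatches out of 25 aligned sites, so the Hamming distance is 7.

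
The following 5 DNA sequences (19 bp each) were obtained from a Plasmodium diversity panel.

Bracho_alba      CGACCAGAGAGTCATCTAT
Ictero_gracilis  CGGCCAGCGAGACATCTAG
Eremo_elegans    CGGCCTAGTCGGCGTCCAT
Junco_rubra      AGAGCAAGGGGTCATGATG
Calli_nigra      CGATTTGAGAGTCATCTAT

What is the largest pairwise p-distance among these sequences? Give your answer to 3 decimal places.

0.632

Pairwise Hamming distances:
  Bracho_alba vs Ictero_gracilis: 4
  Bracho_alba vs Eremo_elegans: 9
  Bracho_alba vs Junco_rubra: 9
  Bracho_alba vs Calli_nigra: 3
  Ictero_gracilis vs Eremo_elegans: 9
  Ictero_gracilis vs Junco_rubra: 10
  Ictero_gracilis vs Calli_nigra: 7
  Eremo_elegans vs Junco_rubra: 12
  Eremo_elegans vs Calli_nigra: 10
  Junco_rubra vs Calli_nigra: 11
The largest is 12 mismatches, between Eremo_elegans and Junco_rubra; p = 12/19 = 0.632.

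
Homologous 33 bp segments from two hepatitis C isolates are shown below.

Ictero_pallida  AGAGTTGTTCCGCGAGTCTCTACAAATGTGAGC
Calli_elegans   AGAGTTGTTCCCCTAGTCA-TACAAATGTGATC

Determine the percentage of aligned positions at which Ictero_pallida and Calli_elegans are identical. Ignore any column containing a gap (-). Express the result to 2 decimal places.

87.50%

Excluding the 1 gap column leaves 32 comparable sites.
Mismatches occur at site 12 (G/C), site 14 (G/T), site 19 (T/A), site 32 (G/T).
28 of the 32 comparable sites match, so the percent identity is 28/32 × 100 = 87.50%.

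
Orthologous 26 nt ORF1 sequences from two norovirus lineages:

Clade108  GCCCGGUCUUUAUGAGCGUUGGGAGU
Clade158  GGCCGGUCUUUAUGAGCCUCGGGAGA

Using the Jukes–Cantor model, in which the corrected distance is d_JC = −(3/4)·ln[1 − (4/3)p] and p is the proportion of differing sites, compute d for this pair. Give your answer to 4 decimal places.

0.1722

Mismatches occur at site 2 (C→G), site 18 (G→C), site 20 (U→C), site 26 (U→A).
p = 4/26 = 0.153846.
d = −0.75 · ln(1 − (4/3)·0.153846) = −0.75 · ln(0.794872) = −0.75 · (-0.229574) = 0.1722.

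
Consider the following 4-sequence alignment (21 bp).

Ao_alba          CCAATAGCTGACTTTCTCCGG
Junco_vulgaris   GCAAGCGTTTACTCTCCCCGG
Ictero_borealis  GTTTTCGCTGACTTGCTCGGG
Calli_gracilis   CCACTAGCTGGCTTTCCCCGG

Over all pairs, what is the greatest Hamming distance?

Pairwise Hamming distances:
  Ao_alba vs Junco_vulgaris: 7
  Ao_alba vs Ictero_borealis: 7
  Ao_alba vs Calli_gracilis: 3
  Junco_vulgaris vs Ictero_borealis: 10
  Junco_vulgaris vs Calli_gracilis: 8
  Ictero_borealis vs Calli_gracilis: 9
The largest is 10, between Junco_vulgaris and Ictero_borealis.

10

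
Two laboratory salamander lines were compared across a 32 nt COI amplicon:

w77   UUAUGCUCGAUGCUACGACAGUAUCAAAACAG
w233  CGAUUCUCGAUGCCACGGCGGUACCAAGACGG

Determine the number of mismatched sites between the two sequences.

9

Mismatches occur at site 1 (U/C), site 2 (U/G), site 5 (G/U), site 14 (U/C), site 18 (A/G), site 20 (A/G), site 24 (U/C), site 28 (A/G), site 31 (A/G).
That gives 9 mismatches out of 32 aligned sites, so the Hamming distance is 9.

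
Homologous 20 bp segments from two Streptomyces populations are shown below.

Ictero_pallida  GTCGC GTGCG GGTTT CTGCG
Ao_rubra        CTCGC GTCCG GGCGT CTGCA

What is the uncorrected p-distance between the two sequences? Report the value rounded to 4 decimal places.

Mismatches occur at site 1 (G/C), site 8 (G/C), site 13 (T/C), site 14 (T/G), site 20 (G/A).
There are 5 differences over 20 sites, so p = 5/20 = 0.2500.

0.2500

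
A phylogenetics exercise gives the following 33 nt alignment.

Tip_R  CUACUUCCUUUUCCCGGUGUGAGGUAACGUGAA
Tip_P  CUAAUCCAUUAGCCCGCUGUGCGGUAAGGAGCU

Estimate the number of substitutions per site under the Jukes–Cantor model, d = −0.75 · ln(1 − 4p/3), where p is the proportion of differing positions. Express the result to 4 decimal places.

The sequences differ at positions 4 (C/A), 6 (U/C), 8 (C/A), 11 (U/A), 12 (U/G), 17 (G/C), 22 (A/C), 28 (C/G), 30 (U/A), 32 (A/C), 33 (A/U).
p = 11/33 = 0.333333.
d = −0.75 · ln(1 − (4/3)·0.333333) = −0.75 · ln(0.555556) = −0.75 · (-0.587786) = 0.4408.

0.4408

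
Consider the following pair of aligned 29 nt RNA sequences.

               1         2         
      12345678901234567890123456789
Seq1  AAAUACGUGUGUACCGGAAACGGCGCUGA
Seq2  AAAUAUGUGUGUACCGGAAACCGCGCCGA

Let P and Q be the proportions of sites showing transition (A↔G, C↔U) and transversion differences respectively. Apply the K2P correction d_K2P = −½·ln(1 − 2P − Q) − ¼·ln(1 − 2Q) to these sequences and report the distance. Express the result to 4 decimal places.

0.1125

Mismatches occur at site 6 (C/U, transition), site 22 (G/C, transversion), site 27 (U/C, transition).
Of the 3 differences, 2 transitions and 1 transversion over 29 sites: P = 2/29 = 0.068966, Q = 1/29 = 0.034483.
d = −0.5·ln(0.827585) − 0.25·ln(0.931034) = −0.5·(-0.189243) − 0.25·(-0.071459) = 0.1125.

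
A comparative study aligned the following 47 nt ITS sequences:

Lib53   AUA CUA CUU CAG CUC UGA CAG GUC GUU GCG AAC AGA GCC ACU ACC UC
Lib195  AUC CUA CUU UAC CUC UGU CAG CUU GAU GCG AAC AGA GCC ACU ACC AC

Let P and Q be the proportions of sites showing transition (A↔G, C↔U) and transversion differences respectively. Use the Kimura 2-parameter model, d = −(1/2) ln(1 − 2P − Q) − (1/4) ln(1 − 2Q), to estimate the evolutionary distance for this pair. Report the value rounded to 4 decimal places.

0.1933

Mismatches occur at site 3 (A→C, transversion), site 10 (C→U, transition), site 12 (G→C, transversion), site 18 (A→U, transversion), site 22 (G→C, transversion), site 24 (C→U, transition), site 26 (U→A, transversion), site 46 (U→A, transversion).
Of the 8 differences, 2 transitions and 6 transversions over 47 sites: P = 2/47 = 0.042553, Q = 6/47 = 0.127660.
d = −0.5·ln(0.787234) − 0.25·ln(0.744680) = −0.5·(-0.239230) − 0.25·(-0.294801) = 0.1933.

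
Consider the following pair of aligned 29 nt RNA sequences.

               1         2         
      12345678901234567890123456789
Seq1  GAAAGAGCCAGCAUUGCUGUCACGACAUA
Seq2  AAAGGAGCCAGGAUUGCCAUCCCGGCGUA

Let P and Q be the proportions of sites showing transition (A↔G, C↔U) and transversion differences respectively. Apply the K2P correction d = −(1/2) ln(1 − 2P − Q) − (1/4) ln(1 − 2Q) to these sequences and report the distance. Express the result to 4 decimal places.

Mismatches occur at site 1 (G↔A, transition), site 4 (A↔G, transition), site 12 (C↔G, transversion), site 18 (U↔C, transition), site 19 (G↔A, transition), site 22 (A↔C, transversion), site 25 (A↔G, transition), site 27 (A↔G, transition).
Of the 8 differences, 6 transitions and 2 transversions over 29 sites: P = 6/29 = 0.206897, Q = 2/29 = 0.068966.
d = −0.5·ln(0.517240) − 0.25·ln(0.862068) = −0.5·(-0.659248) − 0.25·(-0.148421) = 0.3667.

0.3667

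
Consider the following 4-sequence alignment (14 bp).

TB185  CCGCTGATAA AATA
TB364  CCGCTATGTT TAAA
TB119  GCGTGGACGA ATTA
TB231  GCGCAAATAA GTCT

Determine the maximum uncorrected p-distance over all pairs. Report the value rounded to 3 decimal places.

0.786

Pairwise Hamming distances:
  TB185 vs TB364: 7
  TB185 vs TB119: 6
  TB185 vs TB231: 7
  TB364 vs TB119: 11
  TB364 vs TB231: 10
  TB119 vs TB231: 8
The largest is 11 mismatches, between TB364 and TB119; p = 11/14 = 0.786.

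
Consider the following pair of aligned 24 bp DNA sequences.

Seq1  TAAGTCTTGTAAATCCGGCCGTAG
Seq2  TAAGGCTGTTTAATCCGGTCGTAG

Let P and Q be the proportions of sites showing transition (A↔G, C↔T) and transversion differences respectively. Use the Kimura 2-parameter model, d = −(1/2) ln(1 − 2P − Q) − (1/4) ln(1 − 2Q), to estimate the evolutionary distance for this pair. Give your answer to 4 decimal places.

The sequences differ at positions 5 (T/G, transversion), 8 (T/G, transversion), 9 (G/T, transversion), 11 (A/T, transversion), 19 (C/T, transition).
Of the 5 differences, 1 transition and 4 transversions over 24 sites: P = 1/24 = 0.041667, Q = 4/24 = 0.166667.
d = −0.5·ln(0.749999) − 0.25·ln(0.666666) = −0.5·(-0.287683) − 0.25·(-0.405466) = 0.2452.

0.2452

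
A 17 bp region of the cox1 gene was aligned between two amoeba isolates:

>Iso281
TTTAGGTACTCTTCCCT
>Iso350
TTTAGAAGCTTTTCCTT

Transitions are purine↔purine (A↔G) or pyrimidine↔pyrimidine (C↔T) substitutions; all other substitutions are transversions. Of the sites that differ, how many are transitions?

Mismatches occur at site 6 (G/A, transition), site 7 (T/A, transversion), site 8 (A/G, transition), site 11 (C/T, transition), site 16 (C/T, transition).
Of the 5 differences, 4 transitions and 1 transversion, so the answer is 4.

4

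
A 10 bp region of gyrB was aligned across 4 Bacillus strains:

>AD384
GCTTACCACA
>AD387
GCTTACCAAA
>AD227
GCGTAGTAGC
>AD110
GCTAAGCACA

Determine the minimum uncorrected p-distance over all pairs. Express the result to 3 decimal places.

Pairwise Hamming distances:
  AD384 vs AD387: 1
  AD384 vs AD227: 5
  AD384 vs AD110: 2
  AD387 vs AD227: 5
  AD387 vs AD110: 3
  AD227 vs AD110: 5
The smallest is 1 mismatch, between AD384 and AD387; p = 1/10 = 0.100.

0.100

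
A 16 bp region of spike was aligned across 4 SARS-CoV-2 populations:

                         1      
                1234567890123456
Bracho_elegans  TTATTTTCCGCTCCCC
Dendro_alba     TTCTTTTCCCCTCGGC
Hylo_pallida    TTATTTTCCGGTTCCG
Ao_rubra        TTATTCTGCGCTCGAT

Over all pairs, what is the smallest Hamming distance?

3

Pairwise Hamming distances:
  Bracho_elegans vs Dendro_alba: 4
  Bracho_elegans vs Hylo_pallida: 3
  Bracho_elegans vs Ao_rubra: 5
  Dendro_alba vs Hylo_pallida: 7
  Dendro_alba vs Ao_rubra: 6
  Hylo_pallida vs Ao_rubra: 7
The smallest is 3, between Bracho_elegans and Hylo_pallida.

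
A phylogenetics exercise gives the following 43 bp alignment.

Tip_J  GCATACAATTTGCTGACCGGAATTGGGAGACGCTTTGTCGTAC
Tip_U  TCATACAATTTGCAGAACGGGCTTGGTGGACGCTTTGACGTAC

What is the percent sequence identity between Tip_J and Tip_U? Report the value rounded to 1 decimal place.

Mismatches occur at site 1 (G/T), site 14 (T/A), site 17 (C/A), site 21 (A/G), site 22 (A/C), site 27 (G/T), site 28 (A/G), site 38 (T/A).
35 of the 43 sites match, so the percent identity is 35/43 × 100 = 81.4%.

81.4%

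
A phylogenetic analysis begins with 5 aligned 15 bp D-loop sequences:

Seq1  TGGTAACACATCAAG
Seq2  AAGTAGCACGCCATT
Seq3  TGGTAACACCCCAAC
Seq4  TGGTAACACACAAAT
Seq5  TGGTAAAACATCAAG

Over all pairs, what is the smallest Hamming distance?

1

Pairwise Hamming distances:
  Seq1 vs Seq2: 7
  Seq1 vs Seq3: 3
  Seq1 vs Seq4: 3
  Seq1 vs Seq5: 1
  Seq2 vs Seq3: 6
  Seq2 vs Seq4: 6
  Seq2 vs Seq5: 8
  Seq3 vs Seq4: 3
  Seq3 vs Seq5: 4
  Seq4 vs Seq5: 4
The smallest is 1, between Seq1 and Seq5.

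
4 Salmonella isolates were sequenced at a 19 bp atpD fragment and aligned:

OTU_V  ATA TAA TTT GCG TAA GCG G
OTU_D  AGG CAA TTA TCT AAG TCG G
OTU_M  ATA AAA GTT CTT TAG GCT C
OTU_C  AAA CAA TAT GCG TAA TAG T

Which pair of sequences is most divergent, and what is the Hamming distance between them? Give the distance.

Pairwise Hamming distances:
  OTU_V vs OTU_D: 9
  OTU_V vs OTU_M: 8
  OTU_V vs OTU_C: 6
  OTU_D vs OTU_M: 11
  OTU_D vs OTU_C: 10
  OTU_M vs OTU_C: 12
The largest is 12, between OTU_M and OTU_C.

12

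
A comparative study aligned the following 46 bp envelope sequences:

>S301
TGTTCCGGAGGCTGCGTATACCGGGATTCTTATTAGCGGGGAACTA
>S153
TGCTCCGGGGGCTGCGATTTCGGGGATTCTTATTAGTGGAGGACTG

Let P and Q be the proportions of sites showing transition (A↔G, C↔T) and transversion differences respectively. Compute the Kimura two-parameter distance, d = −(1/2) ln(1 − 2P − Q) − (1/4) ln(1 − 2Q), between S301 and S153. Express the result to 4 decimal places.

0.2615

Differing sites — 3:T/C (Ti); 9:A/G (Ti); 17:T/A (Tv); 18:A/T (Tv); 20:A/T (Tv); 22:C/G (Tv); 37:C/T (Ti); 40:G/A (Ti); 42:A/G (Ti); 46:A/G (Ti).
Of the 10 differences, 6 transitions and 4 transversions over 46 sites: P = 6/46 = 0.130435, Q = 4/46 = 0.086957.
d = −0.5·ln(0.652173) − 0.25·ln(0.826086) = −0.5·(-0.427445) − 0.25·(-0.191056) = 0.2615.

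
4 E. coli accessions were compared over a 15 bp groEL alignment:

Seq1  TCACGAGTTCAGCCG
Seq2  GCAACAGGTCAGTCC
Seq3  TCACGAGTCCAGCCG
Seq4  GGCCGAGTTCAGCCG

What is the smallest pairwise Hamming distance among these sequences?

Pairwise Hamming distances:
  Seq1 vs Seq2: 6
  Seq1 vs Seq3: 1
  Seq1 vs Seq4: 3
  Seq2 vs Seq3: 7
  Seq2 vs Seq4: 7
  Seq3 vs Seq4: 4
The smallest is 1, between Seq1 and Seq3.

1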